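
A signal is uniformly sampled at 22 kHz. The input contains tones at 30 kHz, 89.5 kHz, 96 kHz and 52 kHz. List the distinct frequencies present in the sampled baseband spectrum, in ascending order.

fs/2 = 11 kHz.
30 kHz mod fs = 8 kHz.
8 kHz ≤ fs/2 = 11 kHz, appears at 8 kHz.
89.5 kHz mod fs = 1.5 kHz.
1.5 kHz ≤ fs/2 = 11 kHz, appears at 1.5 kHz.
96 kHz mod fs = 8 kHz.
8 kHz ≤ fs/2 = 11 kHz, appears at 8 kHz.
52 kHz mod fs = 8 kHz.
8 kHz ≤ fs/2 = 11 kHz, appears at 8 kHz.
Distinct values: {1.5 kHz, 8 kHz}.

1.5 kHz, 8 kHz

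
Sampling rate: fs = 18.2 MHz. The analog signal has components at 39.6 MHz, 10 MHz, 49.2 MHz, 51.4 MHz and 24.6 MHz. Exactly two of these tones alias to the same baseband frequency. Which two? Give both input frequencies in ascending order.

39.6 MHz, 51.4 MHz

fs/2 = 9.1 MHz.
39.6 MHz mod fs = 3.2 MHz.
3.2 MHz ≤ fs/2 = 9.1 MHz, appears at 3.2 MHz.
10 MHz > fs/2 = 9.1 MHz, folds to fs − 10 MHz = 8.2 MHz.
49.2 MHz mod fs = 12.8 MHz.
12.8 MHz > fs/2 = 9.1 MHz, folds to fs − 12.8 MHz = 5.4 MHz.
51.4 MHz mod fs = 15 MHz.
15 MHz > fs/2 = 9.1 MHz, folds to fs − 15 MHz = 3.2 MHz.
24.6 MHz mod fs = 6.4 MHz.
6.4 MHz ≤ fs/2 = 9.1 MHz, appears at 6.4 MHz.
39.6 MHz and 51.4 MHz both map to 3.2 MHz.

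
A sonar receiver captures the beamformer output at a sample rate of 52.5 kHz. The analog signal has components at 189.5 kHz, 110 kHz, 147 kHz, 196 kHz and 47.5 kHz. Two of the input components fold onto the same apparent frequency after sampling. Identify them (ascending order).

47.5 kHz, 110 kHz

fs/2 = 26.25 kHz.
189.5 kHz mod fs = 32 kHz.
32 kHz > fs/2 = 26.25 kHz, folds to fs − 32 kHz = 20.5 kHz.
110 kHz mod fs = 5 kHz.
5 kHz ≤ fs/2 = 26.25 kHz, appears at 5 kHz.
147 kHz mod fs = 42 kHz.
42 kHz > fs/2 = 26.25 kHz, folds to fs − 42 kHz = 10.5 kHz.
196 kHz mod fs = 38.5 kHz.
38.5 kHz > fs/2 = 26.25 kHz, folds to fs − 38.5 kHz = 14 kHz.
47.5 kHz > fs/2 = 26.25 kHz, folds to fs − 47.5 kHz = 5 kHz.
47.5 kHz and 110 kHz both map to 5 kHz.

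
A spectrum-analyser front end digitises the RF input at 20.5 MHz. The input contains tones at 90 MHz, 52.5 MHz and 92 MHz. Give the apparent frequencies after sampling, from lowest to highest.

8 MHz, 9 MHz, 10 MHz

fs/2 = 10.25 MHz.
90 MHz mod fs = 8 MHz.
8 MHz ≤ fs/2 = 10.25 MHz, appears at 8 MHz.
52.5 MHz mod fs = 11.5 MHz.
11.5 MHz > fs/2 = 10.25 MHz, folds to fs − 11.5 MHz = 9 MHz.
92 MHz mod fs = 10 MHz.
10 MHz ≤ fs/2 = 10.25 MHz, appears at 10 MHz.
Distinct values: {8 MHz, 9 MHz, 10 MHz}.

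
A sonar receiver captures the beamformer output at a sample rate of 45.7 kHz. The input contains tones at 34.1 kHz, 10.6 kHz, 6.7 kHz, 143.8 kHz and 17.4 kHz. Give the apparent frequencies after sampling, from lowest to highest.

fs/2 = 22.85 kHz.
34.1 kHz > fs/2 = 22.85 kHz, folds to fs − 34.1 kHz = 11.6 kHz.
10.6 kHz ≤ fs/2 = 22.85 kHz, passes unchanged.
6.7 kHz ≤ fs/2 = 22.85 kHz, passes unchanged.
143.8 kHz mod fs = 6.7 kHz.
6.7 kHz ≤ fs/2 = 22.85 kHz, appears at 6.7 kHz.
17.4 kHz ≤ fs/2 = 22.85 kHz, passes unchanged.
Distinct values: {6.7 kHz, 10.6 kHz, 11.6 kHz, 17.4 kHz}.

6.7 kHz, 10.6 kHz, 11.6 kHz, 17.4 kHz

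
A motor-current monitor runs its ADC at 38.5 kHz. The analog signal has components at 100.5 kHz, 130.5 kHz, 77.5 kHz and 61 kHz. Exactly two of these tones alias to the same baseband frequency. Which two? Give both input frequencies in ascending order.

100.5 kHz, 130.5 kHz

fs/2 = 19.25 kHz.
100.5 kHz mod fs = 23.5 kHz.
23.5 kHz > fs/2 = 19.25 kHz, folds to fs − 23.5 kHz = 15 kHz.
130.5 kHz mod fs = 15 kHz.
15 kHz ≤ fs/2 = 19.25 kHz, appears at 15 kHz.
77.5 kHz mod fs = 0.5 kHz.
0.5 kHz ≤ fs/2 = 19.25 kHz, appears at 0.5 kHz.
61 kHz mod fs = 22.5 kHz.
22.5 kHz > fs/2 = 19.25 kHz, folds to fs − 22.5 kHz = 16 kHz.
100.5 kHz and 130.5 kHz both map to 15 kHz.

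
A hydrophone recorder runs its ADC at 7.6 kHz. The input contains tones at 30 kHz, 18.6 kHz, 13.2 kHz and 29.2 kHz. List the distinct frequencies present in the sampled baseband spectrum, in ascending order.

fs/2 = 3.8 kHz.
30 kHz mod fs = 7.2 kHz.
7.2 kHz > fs/2 = 3.8 kHz, folds to fs − 7.2 kHz = 0.4 kHz.
18.6 kHz mod fs = 3.4 kHz.
3.4 kHz ≤ fs/2 = 3.8 kHz, appears at 3.4 kHz.
13.2 kHz mod fs = 5.6 kHz.
5.6 kHz > fs/2 = 3.8 kHz, folds to fs − 5.6 kHz = 2 kHz.
29.2 kHz mod fs = 6.4 kHz.
6.4 kHz > fs/2 = 3.8 kHz, folds to fs − 6.4 kHz = 1.2 kHz.
Distinct values: {0.4 kHz, 1.2 kHz, 2 kHz, 3.4 kHz}.

0.4 kHz, 1.2 kHz, 2 kHz, 3.4 kHz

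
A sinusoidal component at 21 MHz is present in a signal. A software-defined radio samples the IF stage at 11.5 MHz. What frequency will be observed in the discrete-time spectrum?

2 MHz

21 MHz mod fs = 9.5 MHz.
9.5 MHz > fs/2 = 5.75 MHz, folds to fs − 9.5 MHz = 2 MHz.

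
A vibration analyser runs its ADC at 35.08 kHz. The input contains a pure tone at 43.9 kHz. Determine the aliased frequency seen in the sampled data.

43.9 kHz mod fs = 8.82 kHz.
8.82 kHz ≤ fs/2 = 17.54 kHz, appears at 8.82 kHz.

8.82 kHz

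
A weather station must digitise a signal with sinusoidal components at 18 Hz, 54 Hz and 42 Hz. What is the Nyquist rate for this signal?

Highest-frequency component: 54 Hz.
Nyquist rate = 2 × 54 Hz = 108 Hz.

108 Hz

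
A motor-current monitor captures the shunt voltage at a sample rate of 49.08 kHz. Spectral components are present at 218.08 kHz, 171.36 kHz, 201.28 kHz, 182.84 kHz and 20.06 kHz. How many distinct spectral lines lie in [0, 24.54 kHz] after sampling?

5

fs/2 = 24.54 kHz.
218.08 kHz mod fs = 21.76 kHz.
21.76 kHz ≤ fs/2 = 24.54 kHz, appears at 21.76 kHz.
171.36 kHz mod fs = 24.12 kHz.
24.12 kHz ≤ fs/2 = 24.54 kHz, appears at 24.12 kHz.
201.28 kHz mod fs = 4.96 kHz.
4.96 kHz ≤ fs/2 = 24.54 kHz, appears at 4.96 kHz.
182.84 kHz mod fs = 35.6 kHz.
35.6 kHz > fs/2 = 24.54 kHz, folds to fs − 35.6 kHz = 13.48 kHz.
20.06 kHz ≤ fs/2 = 24.54 kHz, passes unchanged.
Distinct values: {4.96 kHz, 13.48 kHz, 20.06 kHz, 21.76 kHz, 24.12 kHz} → 5.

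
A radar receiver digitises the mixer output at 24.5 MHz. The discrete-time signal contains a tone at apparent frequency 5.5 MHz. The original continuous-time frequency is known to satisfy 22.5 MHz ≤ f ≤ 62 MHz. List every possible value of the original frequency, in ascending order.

30 MHz, 43.5 MHz, 54.5 MHz

Frequencies that alias to 5.5 MHz are k·fs ± 5.5 MHz for integer k ≥ 0.
k=0: 5.5 MHz.
k=1: 19 MHz, 30 MHz.
k=2: 43.5 MHz, 54.5 MHz.
k=3: 68 MHz, 79 MHz.
Within [22.5 MHz, 62 MHz]: 30 MHz, 43.5 MHz, 54.5 MHz.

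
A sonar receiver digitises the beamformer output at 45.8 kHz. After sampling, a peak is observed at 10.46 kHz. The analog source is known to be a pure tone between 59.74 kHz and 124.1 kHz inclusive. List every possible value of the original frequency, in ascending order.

81.14 kHz, 102.06 kHz

Frequencies that alias to 10.46 kHz are k·fs ± 10.46 kHz for integer k ≥ 0.
k=0: 10.46 kHz.
k=1: 35.34 kHz, 56.26 kHz.
k=2: 81.14 kHz, 102.06 kHz.
k=3: 126.94 kHz, 147.86 kHz.
Within [59.74 kHz, 124.1 kHz]: 81.14 kHz, 102.06 kHz.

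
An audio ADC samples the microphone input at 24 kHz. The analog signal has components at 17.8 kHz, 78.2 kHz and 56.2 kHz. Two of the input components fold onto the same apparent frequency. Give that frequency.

6.2 kHz

fs/2 = 12 kHz.
17.8 kHz > fs/2 = 12 kHz, folds to fs − 17.8 kHz = 6.2 kHz.
78.2 kHz mod fs = 6.2 kHz.
6.2 kHz ≤ fs/2 = 12 kHz, appears at 6.2 kHz.
56.2 kHz mod fs = 8.2 kHz.
8.2 kHz ≤ fs/2 = 12 kHz, appears at 8.2 kHz.
17.8 kHz and 78.2 kHz both map to 6.2 kHz.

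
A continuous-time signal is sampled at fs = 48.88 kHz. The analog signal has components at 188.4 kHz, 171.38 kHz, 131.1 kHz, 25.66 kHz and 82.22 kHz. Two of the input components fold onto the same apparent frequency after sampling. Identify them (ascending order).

82.22 kHz, 131.1 kHz

fs/2 = 24.44 kHz.
188.4 kHz mod fs = 41.76 kHz.
41.76 kHz > fs/2 = 24.44 kHz, folds to fs − 41.76 kHz = 7.12 kHz.
171.38 kHz mod fs = 24.74 kHz.
24.74 kHz > fs/2 = 24.44 kHz, folds to fs − 24.74 kHz = 24.14 kHz.
131.1 kHz mod fs = 33.34 kHz.
33.34 kHz > fs/2 = 24.44 kHz, folds to fs − 33.34 kHz = 15.54 kHz.
25.66 kHz > fs/2 = 24.44 kHz, folds to fs − 25.66 kHz = 23.22 kHz.
82.22 kHz mod fs = 33.34 kHz.
33.34 kHz > fs/2 = 24.44 kHz, folds to fs − 33.34 kHz = 15.54 kHz.
82.22 kHz and 131.1 kHz both map to 15.54 kHz.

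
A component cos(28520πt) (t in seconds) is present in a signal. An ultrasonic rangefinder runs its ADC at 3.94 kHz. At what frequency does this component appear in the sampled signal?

ω = 28520π rad/s → f = ω/(2π) = 14260 Hz = 14.26 kHz.
14.26 kHz mod fs = 2.44 kHz.
2.44 kHz > fs/2 = 1.97 kHz, folds to fs − 2.44 kHz = 1.5 kHz.

1.5 kHz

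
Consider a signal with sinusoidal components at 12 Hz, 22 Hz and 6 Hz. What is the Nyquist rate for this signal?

Highest-frequency component: 22 Hz.
Nyquist rate = 2 × 22 Hz = 44 Hz.

44 Hz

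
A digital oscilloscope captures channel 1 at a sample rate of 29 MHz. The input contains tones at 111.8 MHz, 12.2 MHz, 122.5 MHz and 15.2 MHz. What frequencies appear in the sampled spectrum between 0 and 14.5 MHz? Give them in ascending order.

fs/2 = 14.5 MHz.
111.8 MHz mod fs = 24.8 MHz.
24.8 MHz > fs/2 = 14.5 MHz, folds to fs − 24.8 MHz = 4.2 MHz.
12.2 MHz ≤ fs/2 = 14.5 MHz, passes unchanged.
122.5 MHz mod fs = 6.5 MHz.
6.5 MHz ≤ fs/2 = 14.5 MHz, appears at 6.5 MHz.
15.2 MHz > fs/2 = 14.5 MHz, folds to fs − 15.2 MHz = 13.8 MHz.
Distinct values: {4.2 MHz, 6.5 MHz, 12.2 MHz, 13.8 MHz}.

4.2 MHz, 6.5 MHz, 12.2 MHz, 13.8 MHz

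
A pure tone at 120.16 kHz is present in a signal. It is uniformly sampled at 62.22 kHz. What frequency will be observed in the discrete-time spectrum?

120.16 kHz mod fs = 57.94 kHz.
57.94 kHz > fs/2 = 31.11 kHz, folds to fs − 57.94 kHz = 4.28 kHz.

4.28 kHz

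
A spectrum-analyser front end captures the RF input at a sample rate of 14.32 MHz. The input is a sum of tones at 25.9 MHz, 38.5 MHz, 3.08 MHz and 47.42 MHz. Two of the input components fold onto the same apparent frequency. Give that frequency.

fs/2 = 7.16 MHz.
25.9 MHz mod fs = 11.58 MHz.
11.58 MHz > fs/2 = 7.16 MHz, folds to fs − 11.58 MHz = 2.74 MHz.
38.5 MHz mod fs = 9.86 MHz.
9.86 MHz > fs/2 = 7.16 MHz, folds to fs − 9.86 MHz = 4.46 MHz.
3.08 MHz ≤ fs/2 = 7.16 MHz, passes unchanged.
47.42 MHz mod fs = 4.46 MHz.
4.46 MHz ≤ fs/2 = 7.16 MHz, appears at 4.46 MHz.
38.5 MHz and 47.42 MHz both map to 4.46 MHz.

4.46 MHz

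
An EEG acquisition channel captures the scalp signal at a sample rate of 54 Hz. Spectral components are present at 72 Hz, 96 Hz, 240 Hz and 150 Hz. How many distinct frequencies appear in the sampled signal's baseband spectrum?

3

fs/2 = 27 Hz.
72 Hz mod fs = 18 Hz.
18 Hz ≤ fs/2 = 27 Hz, appears at 18 Hz.
96 Hz mod fs = 42 Hz.
42 Hz > fs/2 = 27 Hz, folds to fs − 42 Hz = 12 Hz.
240 Hz mod fs = 24 Hz.
24 Hz ≤ fs/2 = 27 Hz, appears at 24 Hz.
150 Hz mod fs = 42 Hz.
42 Hz > fs/2 = 27 Hz, folds to fs − 42 Hz = 12 Hz.
Distinct values: {12 Hz, 18 Hz, 24 Hz} → 3.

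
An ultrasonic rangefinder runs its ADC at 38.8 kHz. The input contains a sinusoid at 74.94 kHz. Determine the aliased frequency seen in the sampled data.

2.66 kHz

74.94 kHz mod fs = 36.14 kHz.
36.14 kHz > fs/2 = 19.4 kHz, folds to fs − 36.14 kHz = 2.66 kHz.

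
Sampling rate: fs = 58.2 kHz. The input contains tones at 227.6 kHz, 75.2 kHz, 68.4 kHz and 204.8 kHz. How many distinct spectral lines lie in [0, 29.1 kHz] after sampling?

4

fs/2 = 29.1 kHz.
227.6 kHz mod fs = 53 kHz.
53 kHz > fs/2 = 29.1 kHz, folds to fs − 53 kHz = 5.2 kHz.
75.2 kHz mod fs = 17 kHz.
17 kHz ≤ fs/2 = 29.1 kHz, appears at 17 kHz.
68.4 kHz mod fs = 10.2 kHz.
10.2 kHz ≤ fs/2 = 29.1 kHz, appears at 10.2 kHz.
204.8 kHz mod fs = 30.2 kHz.
30.2 kHz > fs/2 = 29.1 kHz, folds to fs − 30.2 kHz = 28 kHz.
Distinct values: {5.2 kHz, 10.2 kHz, 17 kHz, 28 kHz} → 4.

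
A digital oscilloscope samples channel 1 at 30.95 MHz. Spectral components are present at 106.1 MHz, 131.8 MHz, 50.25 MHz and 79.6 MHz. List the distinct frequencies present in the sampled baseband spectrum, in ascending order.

8 MHz, 11.65 MHz, 13.25 MHz

fs/2 = 15.475 MHz.
106.1 MHz mod fs = 13.25 MHz.
13.25 MHz ≤ fs/2 = 15.475 MHz, appears at 13.25 MHz.
131.8 MHz mod fs = 8 MHz.
8 MHz ≤ fs/2 = 15.475 MHz, appears at 8 MHz.
50.25 MHz mod fs = 19.3 MHz.
19.3 MHz > fs/2 = 15.475 MHz, folds to fs − 19.3 MHz = 11.65 MHz.
79.6 MHz mod fs = 17.7 MHz.
17.7 MHz > fs/2 = 15.475 MHz, folds to fs − 17.7 MHz = 13.25 MHz.
Distinct values: {8 MHz, 11.65 MHz, 13.25 MHz}.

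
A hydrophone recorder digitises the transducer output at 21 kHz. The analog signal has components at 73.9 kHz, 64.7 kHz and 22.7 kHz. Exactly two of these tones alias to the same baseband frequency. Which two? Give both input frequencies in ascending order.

22.7 kHz, 64.7 kHz

fs/2 = 10.5 kHz.
73.9 kHz mod fs = 10.9 kHz.
10.9 kHz > fs/2 = 10.5 kHz, folds to fs − 10.9 kHz = 10.1 kHz.
64.7 kHz mod fs = 1.7 kHz.
1.7 kHz ≤ fs/2 = 10.5 kHz, appears at 1.7 kHz.
22.7 kHz mod fs = 1.7 kHz.
1.7 kHz ≤ fs/2 = 10.5 kHz, appears at 1.7 kHz.
22.7 kHz and 64.7 kHz both map to 1.7 kHz.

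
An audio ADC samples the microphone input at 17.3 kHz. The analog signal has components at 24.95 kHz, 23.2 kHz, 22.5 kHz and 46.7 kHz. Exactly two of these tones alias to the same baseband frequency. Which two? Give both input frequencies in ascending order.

fs/2 = 8.65 kHz.
24.95 kHz mod fs = 7.65 kHz.
7.65 kHz ≤ fs/2 = 8.65 kHz, appears at 7.65 kHz.
23.2 kHz mod fs = 5.9 kHz.
5.9 kHz ≤ fs/2 = 8.65 kHz, appears at 5.9 kHz.
22.5 kHz mod fs = 5.2 kHz.
5.2 kHz ≤ fs/2 = 8.65 kHz, appears at 5.2 kHz.
46.7 kHz mod fs = 12.1 kHz.
12.1 kHz > fs/2 = 8.65 kHz, folds to fs − 12.1 kHz = 5.2 kHz.
22.5 kHz and 46.7 kHz both map to 5.2 kHz.

22.5 kHz, 46.7 kHz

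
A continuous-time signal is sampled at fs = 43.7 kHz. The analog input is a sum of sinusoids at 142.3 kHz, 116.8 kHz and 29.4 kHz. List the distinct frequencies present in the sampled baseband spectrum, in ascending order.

11.2 kHz, 14.3 kHz

fs/2 = 21.85 kHz.
142.3 kHz mod fs = 11.2 kHz.
11.2 kHz ≤ fs/2 = 21.85 kHz, appears at 11.2 kHz.
116.8 kHz mod fs = 29.4 kHz.
29.4 kHz > fs/2 = 21.85 kHz, folds to fs − 29.4 kHz = 14.3 kHz.
29.4 kHz > fs/2 = 21.85 kHz, folds to fs − 29.4 kHz = 14.3 kHz.
Distinct values: {11.2 kHz, 14.3 kHz}.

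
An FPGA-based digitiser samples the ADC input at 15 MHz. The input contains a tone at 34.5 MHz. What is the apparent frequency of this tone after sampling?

4.5 MHz

34.5 MHz mod fs = 4.5 MHz.
4.5 MHz ≤ fs/2 = 7.5 MHz, appears at 4.5 MHz.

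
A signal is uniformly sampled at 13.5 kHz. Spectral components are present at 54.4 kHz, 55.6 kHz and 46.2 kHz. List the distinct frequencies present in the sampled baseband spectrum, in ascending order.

0.4 kHz, 1.6 kHz, 5.7 kHz

fs/2 = 6.75 kHz.
54.4 kHz mod fs = 0.4 kHz.
0.4 kHz ≤ fs/2 = 6.75 kHz, appears at 0.4 kHz.
55.6 kHz mod fs = 1.6 kHz.
1.6 kHz ≤ fs/2 = 6.75 kHz, appears at 1.6 kHz.
46.2 kHz mod fs = 5.7 kHz.
5.7 kHz ≤ fs/2 = 6.75 kHz, appears at 5.7 kHz.
Distinct values: {0.4 kHz, 1.6 kHz, 5.7 kHz}.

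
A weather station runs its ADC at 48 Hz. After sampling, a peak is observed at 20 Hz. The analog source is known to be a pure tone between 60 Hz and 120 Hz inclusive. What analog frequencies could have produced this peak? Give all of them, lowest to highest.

68 Hz, 76 Hz, 116 Hz

Frequencies that alias to 20 Hz are k·fs ± 20 Hz for integer k ≥ 0.
k=0: 20 Hz.
k=1: 28 Hz, 68 Hz.
k=2: 76 Hz, 116 Hz.
k=3: 124 Hz, 164 Hz.
Within [60 Hz, 120 Hz]: 68 Hz, 76 Hz, 116 Hz.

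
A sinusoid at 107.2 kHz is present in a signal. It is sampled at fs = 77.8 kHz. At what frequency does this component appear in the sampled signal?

29.4 kHz

107.2 kHz mod fs = 29.4 kHz.
29.4 kHz ≤ fs/2 = 38.9 kHz, appears at 29.4 kHz.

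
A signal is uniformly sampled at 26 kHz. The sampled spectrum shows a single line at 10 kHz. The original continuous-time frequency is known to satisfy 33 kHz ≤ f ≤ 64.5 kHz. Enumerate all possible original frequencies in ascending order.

Frequencies that alias to 10 kHz are k·fs ± 10 kHz for integer k ≥ 0.
k=0: 10 kHz.
k=1: 16 kHz, 36 kHz.
k=2: 42 kHz, 62 kHz.
k=3: 68 kHz, 88 kHz.
Within [33 kHz, 64.5 kHz]: 36 kHz, 42 kHz, 62 kHz.

36 kHz, 42 kHz, 62 kHz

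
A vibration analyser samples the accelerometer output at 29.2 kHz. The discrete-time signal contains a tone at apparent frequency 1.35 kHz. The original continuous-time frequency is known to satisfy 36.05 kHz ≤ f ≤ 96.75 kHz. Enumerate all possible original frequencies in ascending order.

57.05 kHz, 59.75 kHz, 86.25 kHz, 88.95 kHz

Frequencies that alias to 1.35 kHz are k·fs ± 1.35 kHz for integer k ≥ 0.
k=0: 1.35 kHz.
k=1: 27.85 kHz, 30.55 kHz.
k=2: 57.05 kHz, 59.75 kHz.
k=3: 86.25 kHz, 88.95 kHz.
k=4: 115.45 kHz, 118.15 kHz.
Within [36.05 kHz, 96.75 kHz]: 57.05 kHz, 59.75 kHz, 86.25 kHz, 88.95 kHz.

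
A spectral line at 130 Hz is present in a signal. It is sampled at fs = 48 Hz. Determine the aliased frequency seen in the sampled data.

130 Hz mod fs = 34 Hz.
34 Hz > fs/2 = 24 Hz, folds to fs − 34 Hz = 14 Hz.

14 Hz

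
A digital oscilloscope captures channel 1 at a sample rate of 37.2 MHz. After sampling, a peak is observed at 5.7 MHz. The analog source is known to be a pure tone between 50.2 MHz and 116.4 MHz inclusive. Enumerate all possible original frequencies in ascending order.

Frequencies that alias to 5.7 MHz are k·fs ± 5.7 MHz for integer k ≥ 0.
k=0: 5.7 MHz.
k=1: 31.5 MHz, 42.9 MHz.
k=2: 68.7 MHz, 80.1 MHz.
k=3: 105.9 MHz, 117.3 MHz.
k=4: 143.1 MHz, 154.5 MHz.
Within [50.2 MHz, 116.4 MHz]: 68.7 MHz, 80.1 MHz, 105.9 MHz.

68.7 MHz, 80.1 MHz, 105.9 MHz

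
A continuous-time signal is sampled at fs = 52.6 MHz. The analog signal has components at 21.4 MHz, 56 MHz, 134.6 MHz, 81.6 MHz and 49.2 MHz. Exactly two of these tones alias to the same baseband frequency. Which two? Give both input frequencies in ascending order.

fs/2 = 26.3 MHz.
21.4 MHz ≤ fs/2 = 26.3 MHz, passes unchanged.
56 MHz mod fs = 3.4 MHz.
3.4 MHz ≤ fs/2 = 26.3 MHz, appears at 3.4 MHz.
134.6 MHz mod fs = 29.4 MHz.
29.4 MHz > fs/2 = 26.3 MHz, folds to fs − 29.4 MHz = 23.2 MHz.
81.6 MHz mod fs = 29 MHz.
29 MHz > fs/2 = 26.3 MHz, folds to fs − 29 MHz = 23.6 MHz.
49.2 MHz > fs/2 = 26.3 MHz, folds to fs − 49.2 MHz = 3.4 MHz.
49.2 MHz and 56 MHz both map to 3.4 MHz.

49.2 MHz, 56 MHz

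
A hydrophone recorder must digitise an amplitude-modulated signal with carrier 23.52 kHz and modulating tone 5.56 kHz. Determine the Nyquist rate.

58.16 kHz

AM sidebands sit at fc ± fm = 17.96 kHz and 29.08 kHz.
Highest-frequency component: 29.08 kHz.
Nyquist rate = 2 × 29.08 kHz = 58.16 kHz.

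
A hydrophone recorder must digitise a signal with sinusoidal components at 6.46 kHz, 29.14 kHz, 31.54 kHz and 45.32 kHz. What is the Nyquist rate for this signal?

90.64 kHz

Highest-frequency component: 45.32 kHz.
Nyquist rate = 2 × 45.32 kHz = 90.64 kHz.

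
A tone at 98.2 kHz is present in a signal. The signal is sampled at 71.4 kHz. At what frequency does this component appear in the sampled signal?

98.2 kHz mod fs = 26.8 kHz.
26.8 kHz ≤ fs/2 = 35.7 kHz, appears at 26.8 kHz.

26.8 kHz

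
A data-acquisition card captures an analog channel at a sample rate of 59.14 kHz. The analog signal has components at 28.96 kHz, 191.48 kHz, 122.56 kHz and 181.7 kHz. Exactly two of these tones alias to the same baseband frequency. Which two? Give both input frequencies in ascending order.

fs/2 = 29.57 kHz.
28.96 kHz ≤ fs/2 = 29.57 kHz, passes unchanged.
191.48 kHz mod fs = 14.06 kHz.
14.06 kHz ≤ fs/2 = 29.57 kHz, appears at 14.06 kHz.
122.56 kHz mod fs = 4.28 kHz.
4.28 kHz ≤ fs/2 = 29.57 kHz, appears at 4.28 kHz.
181.7 kHz mod fs = 4.28 kHz.
4.28 kHz ≤ fs/2 = 29.57 kHz, appears at 4.28 kHz.
122.56 kHz and 181.7 kHz both map to 4.28 kHz.

122.56 kHz, 181.7 kHz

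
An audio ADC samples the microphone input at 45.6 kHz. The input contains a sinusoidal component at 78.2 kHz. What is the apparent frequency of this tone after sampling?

78.2 kHz mod fs = 32.6 kHz.
32.6 kHz > fs/2 = 22.8 kHz, folds to fs − 32.6 kHz = 13 kHz.

13 kHz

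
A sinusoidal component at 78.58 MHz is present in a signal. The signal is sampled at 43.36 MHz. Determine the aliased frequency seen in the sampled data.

78.58 MHz mod fs = 35.22 MHz.
35.22 MHz > fs/2 = 21.68 MHz, folds to fs − 35.22 MHz = 8.14 MHz.

8.14 MHz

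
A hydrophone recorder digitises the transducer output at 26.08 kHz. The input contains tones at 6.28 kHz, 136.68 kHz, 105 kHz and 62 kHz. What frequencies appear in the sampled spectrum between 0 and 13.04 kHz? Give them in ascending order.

0.68 kHz, 6.28 kHz, 9.84 kHz

fs/2 = 13.04 kHz.
6.28 kHz ≤ fs/2 = 13.04 kHz, passes unchanged.
136.68 kHz mod fs = 6.28 kHz.
6.28 kHz ≤ fs/2 = 13.04 kHz, appears at 6.28 kHz.
105 kHz mod fs = 0.68 kHz.
0.68 kHz ≤ fs/2 = 13.04 kHz, appears at 0.68 kHz.
62 kHz mod fs = 9.84 kHz.
9.84 kHz ≤ fs/2 = 13.04 kHz, appears at 9.84 kHz.
Distinct values: {0.68 kHz, 6.28 kHz, 9.84 kHz}.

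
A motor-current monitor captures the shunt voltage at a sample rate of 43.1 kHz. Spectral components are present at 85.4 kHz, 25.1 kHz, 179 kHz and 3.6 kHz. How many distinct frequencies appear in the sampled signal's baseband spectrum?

fs/2 = 21.55 kHz.
85.4 kHz mod fs = 42.3 kHz.
42.3 kHz > fs/2 = 21.55 kHz, folds to fs − 42.3 kHz = 0.8 kHz.
25.1 kHz > fs/2 = 21.55 kHz, folds to fs − 25.1 kHz = 18 kHz.
179 kHz mod fs = 6.6 kHz.
6.6 kHz ≤ fs/2 = 21.55 kHz, appears at 6.6 kHz.
3.6 kHz ≤ fs/2 = 21.55 kHz, passes unchanged.
Distinct values: {0.8 kHz, 3.6 kHz, 6.6 kHz, 18 kHz} → 4.

4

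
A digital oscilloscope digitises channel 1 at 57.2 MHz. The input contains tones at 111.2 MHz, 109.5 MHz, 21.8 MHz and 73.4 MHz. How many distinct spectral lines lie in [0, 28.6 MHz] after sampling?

4

fs/2 = 28.6 MHz.
111.2 MHz mod fs = 54 MHz.
54 MHz > fs/2 = 28.6 MHz, folds to fs − 54 MHz = 3.2 MHz.
109.5 MHz mod fs = 52.3 MHz.
52.3 MHz > fs/2 = 28.6 MHz, folds to fs − 52.3 MHz = 4.9 MHz.
21.8 MHz ≤ fs/2 = 28.6 MHz, passes unchanged.
73.4 MHz mod fs = 16.2 MHz.
16.2 MHz ≤ fs/2 = 28.6 MHz, appears at 16.2 MHz.
Distinct values: {3.2 MHz, 4.9 MHz, 16.2 MHz, 21.8 MHz} → 4.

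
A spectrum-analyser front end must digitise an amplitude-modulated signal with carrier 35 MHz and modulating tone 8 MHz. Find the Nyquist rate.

AM sidebands sit at fc ± fm = 27 MHz and 43 MHz.
Highest-frequency component: 43 MHz.
Nyquist rate = 2 × 43 MHz = 86 MHz.

86 MHz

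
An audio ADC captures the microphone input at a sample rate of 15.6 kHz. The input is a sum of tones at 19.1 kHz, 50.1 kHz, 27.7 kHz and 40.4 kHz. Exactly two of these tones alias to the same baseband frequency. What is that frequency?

fs/2 = 7.8 kHz.
19.1 kHz mod fs = 3.5 kHz.
3.5 kHz ≤ fs/2 = 7.8 kHz, appears at 3.5 kHz.
50.1 kHz mod fs = 3.3 kHz.
3.3 kHz ≤ fs/2 = 7.8 kHz, appears at 3.3 kHz.
27.7 kHz mod fs = 12.1 kHz.
12.1 kHz > fs/2 = 7.8 kHz, folds to fs − 12.1 kHz = 3.5 kHz.
40.4 kHz mod fs = 9.2 kHz.
9.2 kHz > fs/2 = 7.8 kHz, folds to fs − 9.2 kHz = 6.4 kHz.
19.1 kHz and 27.7 kHz both map to 3.5 kHz.

3.5 kHz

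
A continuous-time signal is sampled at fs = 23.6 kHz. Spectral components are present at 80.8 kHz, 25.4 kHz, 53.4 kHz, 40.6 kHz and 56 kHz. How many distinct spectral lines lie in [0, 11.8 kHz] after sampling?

5

fs/2 = 11.8 kHz.
80.8 kHz mod fs = 10 kHz.
10 kHz ≤ fs/2 = 11.8 kHz, appears at 10 kHz.
25.4 kHz mod fs = 1.8 kHz.
1.8 kHz ≤ fs/2 = 11.8 kHz, appears at 1.8 kHz.
53.4 kHz mod fs = 6.2 kHz.
6.2 kHz ≤ fs/2 = 11.8 kHz, appears at 6.2 kHz.
40.6 kHz mod fs = 17 kHz.
17 kHz > fs/2 = 11.8 kHz, folds to fs − 17 kHz = 6.6 kHz.
56 kHz mod fs = 8.8 kHz.
8.8 kHz ≤ fs/2 = 11.8 kHz, appears at 8.8 kHz.
Distinct values: {1.8 kHz, 6.2 kHz, 6.6 kHz, 8.8 kHz, 10 kHz} → 5.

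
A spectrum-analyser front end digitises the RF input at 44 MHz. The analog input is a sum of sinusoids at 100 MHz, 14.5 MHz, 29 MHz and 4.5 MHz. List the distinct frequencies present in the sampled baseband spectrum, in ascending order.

fs/2 = 22 MHz.
100 MHz mod fs = 12 MHz.
12 MHz ≤ fs/2 = 22 MHz, appears at 12 MHz.
14.5 MHz ≤ fs/2 = 22 MHz, passes unchanged.
29 MHz > fs/2 = 22 MHz, folds to fs − 29 MHz = 15 MHz.
4.5 MHz ≤ fs/2 = 22 MHz, passes unchanged.
Distinct values: {4.5 MHz, 12 MHz, 14.5 MHz, 15 MHz}.

4.5 MHz, 12 MHz, 14.5 MHz, 15 MHz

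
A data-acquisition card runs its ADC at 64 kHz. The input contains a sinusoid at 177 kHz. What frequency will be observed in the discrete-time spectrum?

15 kHz

177 kHz mod fs = 49 kHz.
49 kHz > fs/2 = 32 kHz, folds to fs − 49 kHz = 15 kHz.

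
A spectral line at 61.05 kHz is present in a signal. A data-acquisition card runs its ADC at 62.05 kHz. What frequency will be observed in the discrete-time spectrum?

1 kHz

61.05 kHz > fs/2 = 31.025 kHz, folds to fs − 61.05 kHz = 1 kHz.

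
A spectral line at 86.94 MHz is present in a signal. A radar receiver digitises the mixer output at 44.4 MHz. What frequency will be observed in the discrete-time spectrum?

1.86 MHz

86.94 MHz mod fs = 42.54 MHz.
42.54 MHz > fs/2 = 22.2 MHz, folds to fs − 42.54 MHz = 1.86 MHz.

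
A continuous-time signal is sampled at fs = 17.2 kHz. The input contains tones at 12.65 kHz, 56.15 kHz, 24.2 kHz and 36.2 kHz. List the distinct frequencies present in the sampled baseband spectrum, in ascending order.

1.8 kHz, 4.55 kHz, 7 kHz

fs/2 = 8.6 kHz.
12.65 kHz > fs/2 = 8.6 kHz, folds to fs − 12.65 kHz = 4.55 kHz.
56.15 kHz mod fs = 4.55 kHz.
4.55 kHz ≤ fs/2 = 8.6 kHz, appears at 4.55 kHz.
24.2 kHz mod fs = 7 kHz.
7 kHz ≤ fs/2 = 8.6 kHz, appears at 7 kHz.
36.2 kHz mod fs = 1.8 kHz.
1.8 kHz ≤ fs/2 = 8.6 kHz, appears at 1.8 kHz.
Distinct values: {1.8 kHz, 4.55 kHz, 7 kHz}.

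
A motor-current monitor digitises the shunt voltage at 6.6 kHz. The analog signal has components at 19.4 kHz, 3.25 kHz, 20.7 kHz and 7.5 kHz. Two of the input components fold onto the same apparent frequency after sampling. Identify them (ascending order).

7.5 kHz, 20.7 kHz

fs/2 = 3.3 kHz.
19.4 kHz mod fs = 6.2 kHz.
6.2 kHz > fs/2 = 3.3 kHz, folds to fs − 6.2 kHz = 0.4 kHz.
3.25 kHz ≤ fs/2 = 3.3 kHz, passes unchanged.
20.7 kHz mod fs = 0.9 kHz.
0.9 kHz ≤ fs/2 = 3.3 kHz, appears at 0.9 kHz.
7.5 kHz mod fs = 0.9 kHz.
0.9 kHz ≤ fs/2 = 3.3 kHz, appears at 0.9 kHz.
7.5 kHz and 20.7 kHz both map to 0.9 kHz.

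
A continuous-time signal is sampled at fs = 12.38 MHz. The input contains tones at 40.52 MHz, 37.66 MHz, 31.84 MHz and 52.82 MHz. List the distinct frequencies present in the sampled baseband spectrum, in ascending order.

0.52 MHz, 3.3 MHz, 3.38 MHz, 5.3 MHz

fs/2 = 6.19 MHz.
40.52 MHz mod fs = 3.38 MHz.
3.38 MHz ≤ fs/2 = 6.19 MHz, appears at 3.38 MHz.
37.66 MHz mod fs = 0.52 MHz.
0.52 MHz ≤ fs/2 = 6.19 MHz, appears at 0.52 MHz.
31.84 MHz mod fs = 7.08 MHz.
7.08 MHz > fs/2 = 6.19 MHz, folds to fs − 7.08 MHz = 5.3 MHz.
52.82 MHz mod fs = 3.3 MHz.
3.3 MHz ≤ fs/2 = 6.19 MHz, appears at 3.3 MHz.
Distinct values: {0.52 MHz, 3.3 MHz, 3.38 MHz, 5.3 MHz}.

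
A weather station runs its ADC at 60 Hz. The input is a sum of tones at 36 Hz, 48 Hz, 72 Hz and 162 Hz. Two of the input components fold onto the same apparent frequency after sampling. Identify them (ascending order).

48 Hz, 72 Hz

fs/2 = 30 Hz.
36 Hz > fs/2 = 30 Hz, folds to fs − 36 Hz = 24 Hz.
48 Hz > fs/2 = 30 Hz, folds to fs − 48 Hz = 12 Hz.
72 Hz mod fs = 12 Hz.
12 Hz ≤ fs/2 = 30 Hz, appears at 12 Hz.
162 Hz mod fs = 42 Hz.
42 Hz > fs/2 = 30 Hz, folds to fs − 42 Hz = 18 Hz.
48 Hz and 72 Hz both map to 12 Hz.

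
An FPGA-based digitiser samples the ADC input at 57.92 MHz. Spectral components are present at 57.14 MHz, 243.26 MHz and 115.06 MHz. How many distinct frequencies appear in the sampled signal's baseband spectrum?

2

fs/2 = 28.96 MHz.
57.14 MHz > fs/2 = 28.96 MHz, folds to fs − 57.14 MHz = 0.78 MHz.
243.26 MHz mod fs = 11.58 MHz.
11.58 MHz ≤ fs/2 = 28.96 MHz, appears at 11.58 MHz.
115.06 MHz mod fs = 57.14 MHz.
57.14 MHz > fs/2 = 28.96 MHz, folds to fs − 57.14 MHz = 0.78 MHz.
Distinct values: {0.78 MHz, 11.58 MHz} → 2.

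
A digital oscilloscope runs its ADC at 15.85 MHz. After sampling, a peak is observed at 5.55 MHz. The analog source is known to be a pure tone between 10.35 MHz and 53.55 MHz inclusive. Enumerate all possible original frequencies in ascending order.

21.4 MHz, 26.15 MHz, 37.25 MHz, 42 MHz, 53.1 MHz

Frequencies that alias to 5.55 MHz are k·fs ± 5.55 MHz for integer k ≥ 0.
k=0: 5.55 MHz.
k=1: 10.3 MHz, 21.4 MHz.
k=2: 26.15 MHz, 37.25 MHz.
k=3: 42 MHz, 53.1 MHz.
k=4: 57.85 MHz, 68.95 MHz.
Within [10.35 MHz, 53.55 MHz]: 21.4 MHz, 26.15 MHz, 37.25 MHz, 42 MHz, 53.1 MHz.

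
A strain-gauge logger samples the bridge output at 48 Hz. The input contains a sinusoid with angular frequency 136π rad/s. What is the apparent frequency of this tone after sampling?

ω = 136π rad/s → f = ω/(2π) = 68 Hz.
68 Hz mod fs = 20 Hz.
20 Hz ≤ fs/2 = 24 Hz, appears at 20 Hz.

20 Hz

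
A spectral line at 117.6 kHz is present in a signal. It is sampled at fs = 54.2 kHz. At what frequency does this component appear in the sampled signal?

117.6 kHz mod fs = 9.2 kHz.
9.2 kHz ≤ fs/2 = 27.1 kHz, appears at 9.2 kHz.

9.2 kHz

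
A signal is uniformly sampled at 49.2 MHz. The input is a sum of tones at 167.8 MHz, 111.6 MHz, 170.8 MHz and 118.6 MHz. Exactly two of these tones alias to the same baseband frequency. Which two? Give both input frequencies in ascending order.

fs/2 = 24.6 MHz.
167.8 MHz mod fs = 20.2 MHz.
20.2 MHz ≤ fs/2 = 24.6 MHz, appears at 20.2 MHz.
111.6 MHz mod fs = 13.2 MHz.
13.2 MHz ≤ fs/2 = 24.6 MHz, appears at 13.2 MHz.
170.8 MHz mod fs = 23.2 MHz.
23.2 MHz ≤ fs/2 = 24.6 MHz, appears at 23.2 MHz.
118.6 MHz mod fs = 20.2 MHz.
20.2 MHz ≤ fs/2 = 24.6 MHz, appears at 20.2 MHz.
118.6 MHz and 167.8 MHz both map to 20.2 MHz.

118.6 MHz, 167.8 MHz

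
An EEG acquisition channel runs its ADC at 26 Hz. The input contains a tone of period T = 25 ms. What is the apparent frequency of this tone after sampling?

T = 25 ms → f = 1/T = 40 Hz.
40 Hz mod fs = 14 Hz.
14 Hz > fs/2 = 13 Hz, folds to fs − 14 Hz = 12 Hz.

12 Hz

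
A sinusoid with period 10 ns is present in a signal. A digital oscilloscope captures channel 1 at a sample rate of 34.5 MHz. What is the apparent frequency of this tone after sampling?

3.5 MHz

T = 10 ns → f = 1/T = 100 MHz.
100 MHz mod fs = 31 MHz.
31 MHz > fs/2 = 17.25 MHz, folds to fs − 31 MHz = 3.5 MHz.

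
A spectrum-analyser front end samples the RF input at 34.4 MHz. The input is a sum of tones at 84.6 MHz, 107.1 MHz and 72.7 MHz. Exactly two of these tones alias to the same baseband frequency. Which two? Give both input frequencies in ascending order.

72.7 MHz, 107.1 MHz

fs/2 = 17.2 MHz.
84.6 MHz mod fs = 15.8 MHz.
15.8 MHz ≤ fs/2 = 17.2 MHz, appears at 15.8 MHz.
107.1 MHz mod fs = 3.9 MHz.
3.9 MHz ≤ fs/2 = 17.2 MHz, appears at 3.9 MHz.
72.7 MHz mod fs = 3.9 MHz.
3.9 MHz ≤ fs/2 = 17.2 MHz, appears at 3.9 MHz.
72.7 MHz and 107.1 MHz both map to 3.9 MHz.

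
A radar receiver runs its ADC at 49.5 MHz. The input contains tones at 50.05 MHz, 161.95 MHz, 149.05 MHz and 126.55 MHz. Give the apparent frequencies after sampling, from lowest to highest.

fs/2 = 24.75 MHz.
50.05 MHz mod fs = 0.55 MHz.
0.55 MHz ≤ fs/2 = 24.75 MHz, appears at 0.55 MHz.
161.95 MHz mod fs = 13.45 MHz.
13.45 MHz ≤ fs/2 = 24.75 MHz, appears at 13.45 MHz.
149.05 MHz mod fs = 0.55 MHz.
0.55 MHz ≤ fs/2 = 24.75 MHz, appears at 0.55 MHz.
126.55 MHz mod fs = 27.55 MHz.
27.55 MHz > fs/2 = 24.75 MHz, folds to fs − 27.55 MHz = 21.95 MHz.
Distinct values: {0.55 MHz, 13.45 MHz, 21.95 MHz}.

0.55 MHz, 13.45 MHz, 21.95 MHz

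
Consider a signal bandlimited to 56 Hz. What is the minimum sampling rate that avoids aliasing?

Nyquist rate = 2 × 56 Hz = 112 Hz.

112 Hz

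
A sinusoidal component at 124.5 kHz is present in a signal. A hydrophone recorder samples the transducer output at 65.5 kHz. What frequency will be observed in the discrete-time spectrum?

6.5 kHz

124.5 kHz mod fs = 59 kHz.
59 kHz > fs/2 = 32.75 kHz, folds to fs − 59 kHz = 6.5 kHz.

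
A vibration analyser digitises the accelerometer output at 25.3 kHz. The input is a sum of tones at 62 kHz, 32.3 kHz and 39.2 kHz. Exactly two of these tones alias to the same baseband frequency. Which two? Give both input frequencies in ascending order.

39.2 kHz, 62 kHz

fs/2 = 12.65 kHz.
62 kHz mod fs = 11.4 kHz.
11.4 kHz ≤ fs/2 = 12.65 kHz, appears at 11.4 kHz.
32.3 kHz mod fs = 7 kHz.
7 kHz ≤ fs/2 = 12.65 kHz, appears at 7 kHz.
39.2 kHz mod fs = 13.9 kHz.
13.9 kHz > fs/2 = 12.65 kHz, folds to fs − 13.9 kHz = 11.4 kHz.
39.2 kHz and 62 kHz both map to 11.4 kHz.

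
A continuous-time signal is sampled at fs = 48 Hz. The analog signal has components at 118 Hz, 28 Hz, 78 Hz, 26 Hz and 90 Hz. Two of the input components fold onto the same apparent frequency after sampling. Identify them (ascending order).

fs/2 = 24 Hz.
118 Hz mod fs = 22 Hz.
22 Hz ≤ fs/2 = 24 Hz, appears at 22 Hz.
28 Hz > fs/2 = 24 Hz, folds to fs − 28 Hz = 20 Hz.
78 Hz mod fs = 30 Hz.
30 Hz > fs/2 = 24 Hz, folds to fs − 30 Hz = 18 Hz.
26 Hz > fs/2 = 24 Hz, folds to fs − 26 Hz = 22 Hz.
90 Hz mod fs = 42 Hz.
42 Hz > fs/2 = 24 Hz, folds to fs − 42 Hz = 6 Hz.
26 Hz and 118 Hz both map to 22 Hz.

26 Hz, 118 Hz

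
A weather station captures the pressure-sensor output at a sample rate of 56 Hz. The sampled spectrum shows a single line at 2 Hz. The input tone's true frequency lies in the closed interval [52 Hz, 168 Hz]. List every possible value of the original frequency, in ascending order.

54 Hz, 58 Hz, 110 Hz, 114 Hz, 166 Hz

Frequencies that alias to 2 Hz are k·fs ± 2 Hz for integer k ≥ 0.
k=0: 2 Hz.
k=1: 54 Hz, 58 Hz.
k=2: 110 Hz, 114 Hz.
k=3: 166 Hz, 170 Hz.
k=4: 222 Hz, 226 Hz.
Within [52 Hz, 168 Hz]: 54 Hz, 58 Hz, 110 Hz, 114 Hz, 166 Hz.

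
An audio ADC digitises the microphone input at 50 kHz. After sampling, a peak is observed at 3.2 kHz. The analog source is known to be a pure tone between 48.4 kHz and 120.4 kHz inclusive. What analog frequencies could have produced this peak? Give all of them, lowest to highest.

Frequencies that alias to 3.2 kHz are k·fs ± 3.2 kHz for integer k ≥ 0.
k=0: 3.2 kHz.
k=1: 46.8 kHz, 53.2 kHz.
k=2: 96.8 kHz, 103.2 kHz.
k=3: 146.8 kHz, 153.2 kHz.
Within [48.4 kHz, 120.4 kHz]: 53.2 kHz, 96.8 kHz, 103.2 kHz.

53.2 kHz, 96.8 kHz, 103.2 kHz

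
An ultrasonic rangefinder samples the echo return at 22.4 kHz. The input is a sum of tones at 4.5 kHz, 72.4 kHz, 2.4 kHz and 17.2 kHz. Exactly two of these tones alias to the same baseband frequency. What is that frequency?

5.2 kHz

fs/2 = 11.2 kHz.
4.5 kHz ≤ fs/2 = 11.2 kHz, passes unchanged.
72.4 kHz mod fs = 5.2 kHz.
5.2 kHz ≤ fs/2 = 11.2 kHz, appears at 5.2 kHz.
2.4 kHz ≤ fs/2 = 11.2 kHz, passes unchanged.
17.2 kHz > fs/2 = 11.2 kHz, folds to fs − 17.2 kHz = 5.2 kHz.
17.2 kHz and 72.4 kHz both map to 5.2 kHz.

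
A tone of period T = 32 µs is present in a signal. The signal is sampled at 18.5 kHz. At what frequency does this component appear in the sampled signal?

T = 32 µs → f = 1/T = 31.25 kHz.
31.25 kHz mod fs = 12.75 kHz.
12.75 kHz > fs/2 = 9.25 kHz, folds to fs − 12.75 kHz = 5.75 kHz.

5.75 kHz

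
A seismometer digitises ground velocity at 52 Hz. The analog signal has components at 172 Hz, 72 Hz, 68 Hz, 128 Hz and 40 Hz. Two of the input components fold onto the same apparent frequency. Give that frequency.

fs/2 = 26 Hz.
172 Hz mod fs = 16 Hz.
16 Hz ≤ fs/2 = 26 Hz, appears at 16 Hz.
72 Hz mod fs = 20 Hz.
20 Hz ≤ fs/2 = 26 Hz, appears at 20 Hz.
68 Hz mod fs = 16 Hz.
16 Hz ≤ fs/2 = 26 Hz, appears at 16 Hz.
128 Hz mod fs = 24 Hz.
24 Hz ≤ fs/2 = 26 Hz, appears at 24 Hz.
40 Hz > fs/2 = 26 Hz, folds to fs − 40 Hz = 12 Hz.
68 Hz and 172 Hz both map to 16 Hz.

16 Hz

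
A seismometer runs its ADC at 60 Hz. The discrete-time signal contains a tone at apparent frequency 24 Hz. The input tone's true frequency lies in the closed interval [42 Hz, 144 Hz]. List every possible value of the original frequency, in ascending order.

Frequencies that alias to 24 Hz are k·fs ± 24 Hz for integer k ≥ 0.
k=0: 24 Hz.
k=1: 36 Hz, 84 Hz.
k=2: 96 Hz, 144 Hz.
k=3: 156 Hz, 204 Hz.
Within [42 Hz, 144 Hz]: 84 Hz, 96 Hz, 144 Hz.

84 Hz, 96 Hz, 144 Hz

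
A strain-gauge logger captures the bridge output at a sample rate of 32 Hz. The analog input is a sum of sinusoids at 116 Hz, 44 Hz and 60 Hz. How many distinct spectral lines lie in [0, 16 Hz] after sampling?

fs/2 = 16 Hz.
116 Hz mod fs = 20 Hz.
20 Hz > fs/2 = 16 Hz, folds to fs − 20 Hz = 12 Hz.
44 Hz mod fs = 12 Hz.
12 Hz ≤ fs/2 = 16 Hz, appears at 12 Hz.
60 Hz mod fs = 28 Hz.
28 Hz > fs/2 = 16 Hz, folds to fs − 28 Hz = 4 Hz.
Distinct values: {4 Hz, 12 Hz} → 2.

2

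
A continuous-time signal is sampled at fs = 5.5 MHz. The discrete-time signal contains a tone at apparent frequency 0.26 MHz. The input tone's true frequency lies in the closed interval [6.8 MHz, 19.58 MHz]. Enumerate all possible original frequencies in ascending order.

Frequencies that alias to 0.26 MHz are k·fs ± 0.26 MHz for integer k ≥ 0.
k=0: 0.26 MHz.
k=1: 5.24 MHz, 5.76 MHz.
k=2: 10.74 MHz, 11.26 MHz.
k=3: 16.24 MHz, 16.76 MHz.
k=4: 21.74 MHz, 22.26 MHz.
Within [6.8 MHz, 19.58 MHz]: 10.74 MHz, 11.26 MHz, 16.24 MHz, 16.76 MHz.

10.74 MHz, 11.26 MHz, 16.24 MHz, 16.76 MHz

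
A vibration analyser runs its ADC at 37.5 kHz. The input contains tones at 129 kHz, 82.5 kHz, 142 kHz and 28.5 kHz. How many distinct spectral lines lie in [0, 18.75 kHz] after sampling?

fs/2 = 18.75 kHz.
129 kHz mod fs = 16.5 kHz.
16.5 kHz ≤ fs/2 = 18.75 kHz, appears at 16.5 kHz.
82.5 kHz mod fs = 7.5 kHz.
7.5 kHz ≤ fs/2 = 18.75 kHz, appears at 7.5 kHz.
142 kHz mod fs = 29.5 kHz.
29.5 kHz > fs/2 = 18.75 kHz, folds to fs − 29.5 kHz = 8 kHz.
28.5 kHz > fs/2 = 18.75 kHz, folds to fs − 28.5 kHz = 9 kHz.
Distinct values: {7.5 kHz, 8 kHz, 9 kHz, 16.5 kHz} → 4.

4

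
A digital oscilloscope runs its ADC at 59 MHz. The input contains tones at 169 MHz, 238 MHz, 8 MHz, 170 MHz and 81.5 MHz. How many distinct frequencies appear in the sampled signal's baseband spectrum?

fs/2 = 29.5 MHz.
169 MHz mod fs = 51 MHz.
51 MHz > fs/2 = 29.5 MHz, folds to fs − 51 MHz = 8 MHz.
238 MHz mod fs = 2 MHz.
2 MHz ≤ fs/2 = 29.5 MHz, appears at 2 MHz.
8 MHz ≤ fs/2 = 29.5 MHz, passes unchanged.
170 MHz mod fs = 52 MHz.
52 MHz > fs/2 = 29.5 MHz, folds to fs − 52 MHz = 7 MHz.
81.5 MHz mod fs = 22.5 MHz.
22.5 MHz ≤ fs/2 = 29.5 MHz, appears at 22.5 MHz.
Distinct values: {2 MHz, 7 MHz, 8 MHz, 22.5 MHz} → 4.

4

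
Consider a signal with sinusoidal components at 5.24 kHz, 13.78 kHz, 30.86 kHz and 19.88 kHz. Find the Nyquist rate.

Highest-frequency component: 30.86 kHz.
Nyquist rate = 2 × 30.86 kHz = 61.72 kHz.

61.72 kHz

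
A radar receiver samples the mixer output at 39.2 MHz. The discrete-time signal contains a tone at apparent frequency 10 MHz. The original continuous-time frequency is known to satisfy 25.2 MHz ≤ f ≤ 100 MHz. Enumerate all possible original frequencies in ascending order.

Frequencies that alias to 10 MHz are k·fs ± 10 MHz for integer k ≥ 0.
k=0: 10 MHz.
k=1: 29.2 MHz, 49.2 MHz.
k=2: 68.4 MHz, 88.4 MHz.
k=3: 107.6 MHz, 127.6 MHz.
Within [25.2 MHz, 100 MHz]: 29.2 MHz, 49.2 MHz, 68.4 MHz, 88.4 MHz.

29.2 MHz, 49.2 MHz, 68.4 MHz, 88.4 MHz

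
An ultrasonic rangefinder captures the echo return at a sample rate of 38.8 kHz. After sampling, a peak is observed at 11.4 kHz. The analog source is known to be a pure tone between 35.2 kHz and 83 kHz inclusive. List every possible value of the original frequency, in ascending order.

Frequencies that alias to 11.4 kHz are k·fs ± 11.4 kHz for integer k ≥ 0.
k=0: 11.4 kHz.
k=1: 27.4 kHz, 50.2 kHz.
k=2: 66.2 kHz, 89 kHz.
k=3: 105 kHz, 127.8 kHz.
Within [35.2 kHz, 83 kHz]: 50.2 kHz, 66.2 kHz.

50.2 kHz, 66.2 kHz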